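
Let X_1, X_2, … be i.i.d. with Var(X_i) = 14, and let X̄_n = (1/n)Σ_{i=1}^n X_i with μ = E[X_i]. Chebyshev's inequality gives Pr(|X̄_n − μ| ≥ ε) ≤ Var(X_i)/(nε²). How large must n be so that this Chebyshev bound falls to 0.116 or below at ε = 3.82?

9

Require 14/(n·3.82²) ≤ 0.116, i.e. n ≥ 14/(0.116·3.82²) = 8.271.
The smallest integer n is 9.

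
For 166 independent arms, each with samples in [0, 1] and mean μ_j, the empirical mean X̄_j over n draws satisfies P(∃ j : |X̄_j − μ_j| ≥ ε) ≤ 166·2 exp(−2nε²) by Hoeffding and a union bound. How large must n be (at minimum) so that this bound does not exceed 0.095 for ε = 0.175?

Need 2·166·exp(−2nε²) ≤ 0.095, i.e. exp(−2nε²) ≤ 0.095/332.
So 2nε² ≥ ln(332/0.095) = 8.159013.
Hence n ≥ 8.159013/(2·0.175²) = 133.208.
The smallest integer n is 134.

134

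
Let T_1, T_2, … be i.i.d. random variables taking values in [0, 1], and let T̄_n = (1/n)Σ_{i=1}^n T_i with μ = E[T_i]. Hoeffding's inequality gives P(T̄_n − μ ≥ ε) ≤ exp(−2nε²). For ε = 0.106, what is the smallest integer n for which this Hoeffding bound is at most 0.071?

Require exp(−2nε²) ≤ 0.071, i.e. 2nε² ≥ ln(1/0.071) = 2.645075.
So n ≥ 2.645075 / (2·0.106²) = 117.705.
The smallest integer n is 118.

118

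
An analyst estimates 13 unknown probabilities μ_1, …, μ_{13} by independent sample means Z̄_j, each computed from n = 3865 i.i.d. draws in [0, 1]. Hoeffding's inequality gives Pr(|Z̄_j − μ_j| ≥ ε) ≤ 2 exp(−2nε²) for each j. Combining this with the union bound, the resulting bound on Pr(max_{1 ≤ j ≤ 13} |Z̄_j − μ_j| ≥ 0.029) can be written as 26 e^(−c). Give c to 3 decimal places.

Union bound over the 13 events: Pr(max_{1 ≤ j ≤ 13} |Z̄_j − μ_j| ≥ 0.029) ≤ 13·2·exp(−2nε²) = 26 exp(−2·3865·0.029²).
So c = 2·3865·0.029² = 6.5009.

6.501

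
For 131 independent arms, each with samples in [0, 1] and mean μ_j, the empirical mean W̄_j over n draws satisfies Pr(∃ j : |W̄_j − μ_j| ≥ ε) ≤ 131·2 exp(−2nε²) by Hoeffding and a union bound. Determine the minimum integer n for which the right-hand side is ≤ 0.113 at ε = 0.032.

3784

Need 2·131·exp(−2nε²) ≤ 0.113, i.e. exp(−2nε²) ≤ 0.113/262.
So 2nε² ≥ ln(262/0.113) = 7.748712.
Hence n ≥ 7.748712/(2·0.032²) = 3783.551.
The smallest integer n is 3784.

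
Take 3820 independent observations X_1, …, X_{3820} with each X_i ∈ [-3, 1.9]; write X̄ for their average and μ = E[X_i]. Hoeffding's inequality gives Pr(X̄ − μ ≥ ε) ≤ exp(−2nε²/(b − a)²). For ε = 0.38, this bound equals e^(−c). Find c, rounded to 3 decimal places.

45.948

c = 2nε²/(b − a)² = 2·3820·0.38² / 4.9² = 45.9482.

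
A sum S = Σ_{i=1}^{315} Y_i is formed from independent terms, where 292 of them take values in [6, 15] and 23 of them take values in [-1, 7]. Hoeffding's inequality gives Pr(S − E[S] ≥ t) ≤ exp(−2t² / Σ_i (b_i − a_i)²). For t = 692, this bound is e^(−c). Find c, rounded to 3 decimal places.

38.120

Σ(b_i − a_i)² = 292·9² + 23·8² = 25124.
c = 2t² / 25124 = 2·692² / 25124 = 38.1200.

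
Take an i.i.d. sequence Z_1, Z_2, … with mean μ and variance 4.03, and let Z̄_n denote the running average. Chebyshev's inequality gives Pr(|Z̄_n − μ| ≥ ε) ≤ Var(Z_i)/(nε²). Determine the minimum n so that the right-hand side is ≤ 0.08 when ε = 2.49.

9

Require 4.03/(n·2.49²) ≤ 0.08, i.e. n ≥ 4.03/(0.08·2.49²) = 8.125.
The smallest integer n is 9.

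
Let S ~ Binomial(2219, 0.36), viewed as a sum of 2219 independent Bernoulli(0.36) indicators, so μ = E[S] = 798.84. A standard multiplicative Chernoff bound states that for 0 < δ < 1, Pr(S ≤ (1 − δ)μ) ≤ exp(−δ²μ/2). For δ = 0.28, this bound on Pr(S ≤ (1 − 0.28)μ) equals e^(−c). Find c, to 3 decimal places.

31.315

c = δ²μ/2 = 0.28²·798.84/2 = 31.3145.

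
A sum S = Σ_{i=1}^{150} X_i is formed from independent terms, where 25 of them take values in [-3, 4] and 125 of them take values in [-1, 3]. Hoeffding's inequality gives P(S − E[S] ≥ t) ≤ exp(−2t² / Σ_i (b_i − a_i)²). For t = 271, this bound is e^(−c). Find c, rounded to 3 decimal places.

Σ(b_i − a_i)² = 25·7² + 125·4² = 3225.
c = 2t² / 3225 = 2·271² / 3225 = 45.5448.

45.545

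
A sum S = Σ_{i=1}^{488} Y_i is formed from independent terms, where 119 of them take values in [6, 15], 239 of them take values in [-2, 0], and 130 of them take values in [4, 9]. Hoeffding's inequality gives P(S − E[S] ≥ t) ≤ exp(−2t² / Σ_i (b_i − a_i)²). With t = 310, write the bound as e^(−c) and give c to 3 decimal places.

Σ(b_i − a_i)² = 119·9² + 239·2² + 130·5² = 13845.
c = 2t² / 13845 = 2·310² / 13845 = 13.8823.

13.882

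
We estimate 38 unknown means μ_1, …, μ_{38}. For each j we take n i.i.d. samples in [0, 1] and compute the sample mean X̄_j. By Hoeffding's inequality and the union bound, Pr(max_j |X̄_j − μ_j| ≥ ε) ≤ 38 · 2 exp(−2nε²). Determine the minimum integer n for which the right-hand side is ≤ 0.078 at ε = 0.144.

Need 2·38·exp(−2nε²) ≤ 0.078, i.e. exp(−2nε²) ≤ 0.078/76.
So 2nε² ≥ ln(76/0.078) = 6.881780.
Hence n ≥ 6.881780/(2·0.144²) = 165.938.
The smallest integer n is 166.

166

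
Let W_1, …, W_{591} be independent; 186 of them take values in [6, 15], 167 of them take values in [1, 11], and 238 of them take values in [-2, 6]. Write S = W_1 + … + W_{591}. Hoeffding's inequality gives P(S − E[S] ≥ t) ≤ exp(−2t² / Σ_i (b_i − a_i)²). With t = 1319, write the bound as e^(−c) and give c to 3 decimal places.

74.036

Σ(b_i − a_i)² = 186·9² + 167·10² + 238·8² = 46998.
c = 2t² / 46998 = 2·1319² / 46998 = 74.0355.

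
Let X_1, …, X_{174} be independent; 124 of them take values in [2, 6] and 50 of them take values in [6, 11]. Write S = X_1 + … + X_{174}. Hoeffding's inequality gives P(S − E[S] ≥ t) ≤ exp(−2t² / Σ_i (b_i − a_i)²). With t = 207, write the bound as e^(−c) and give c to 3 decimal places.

26.499

Σ(b_i − a_i)² = 124·4² + 50·5² = 3234.
c = 2t² / 3234 = 2·207² / 3234 = 26.4991.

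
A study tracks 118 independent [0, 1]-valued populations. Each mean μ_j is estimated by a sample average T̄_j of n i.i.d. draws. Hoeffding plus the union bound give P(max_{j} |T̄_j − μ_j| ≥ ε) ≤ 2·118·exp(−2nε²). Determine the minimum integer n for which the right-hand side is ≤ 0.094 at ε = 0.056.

Need 2·118·exp(−2nε²) ≤ 0.094, i.e. exp(−2nε²) ≤ 0.094/236.
So 2nε² ≥ ln(236/0.094) = 7.828292.
Hence n ≥ 7.828292/(2·0.056²) = 1248.133.
The smallest integer n is 1249.

1249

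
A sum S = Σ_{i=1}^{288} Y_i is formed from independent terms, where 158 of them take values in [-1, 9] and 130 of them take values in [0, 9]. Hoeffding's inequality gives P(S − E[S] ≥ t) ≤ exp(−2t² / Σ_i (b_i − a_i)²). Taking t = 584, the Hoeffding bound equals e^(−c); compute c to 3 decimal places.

25.906

Σ(b_i − a_i)² = 158·10² + 130·9² = 26330.
c = 2t² / 26330 = 2·584² / 26330 = 25.9063.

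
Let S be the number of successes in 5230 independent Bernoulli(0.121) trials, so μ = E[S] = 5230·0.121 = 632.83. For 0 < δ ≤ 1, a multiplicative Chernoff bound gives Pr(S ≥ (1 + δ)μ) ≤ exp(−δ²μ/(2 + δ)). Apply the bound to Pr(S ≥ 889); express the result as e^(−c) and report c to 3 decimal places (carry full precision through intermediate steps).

Write 889 = (1 + δ)μ, so δ = 889/632.83 − 1 = 0.4048007…
Then the exponent is δ²μ/(2 + δ) = (889 − μ)² / (μ·(2 + δ)) = 43.121156.

43.121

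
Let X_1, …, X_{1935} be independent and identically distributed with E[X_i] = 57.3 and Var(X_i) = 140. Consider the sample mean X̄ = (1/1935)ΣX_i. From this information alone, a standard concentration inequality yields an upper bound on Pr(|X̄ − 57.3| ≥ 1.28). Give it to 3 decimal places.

With mean and variance of each term known, Chebyshev's inequality bounds the deviation of the sum (or sample mean).
Var(X̄) = Var(X_i)/n = 140/1935 = 0.072351.
Chebyshev: Pr(|X̄ − 57.3| ≥ 1.28) ≤ Var(X̄)/(1.28)² = 140/(1935·1.28²) = 0.0442.

0.044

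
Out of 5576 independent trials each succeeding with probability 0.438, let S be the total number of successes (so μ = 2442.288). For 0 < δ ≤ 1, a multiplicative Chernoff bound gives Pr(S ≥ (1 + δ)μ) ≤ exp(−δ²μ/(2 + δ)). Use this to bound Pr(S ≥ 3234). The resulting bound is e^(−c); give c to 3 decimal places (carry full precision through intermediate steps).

110.426

Write 3234 = (1 + δ)μ, so δ = 3234/2442.288 − 1 = 0.3241682…
Then the exponent is δ²μ/(2 + δ) = (3234 − μ)² / (μ·(2 + δ)) = 110.425667.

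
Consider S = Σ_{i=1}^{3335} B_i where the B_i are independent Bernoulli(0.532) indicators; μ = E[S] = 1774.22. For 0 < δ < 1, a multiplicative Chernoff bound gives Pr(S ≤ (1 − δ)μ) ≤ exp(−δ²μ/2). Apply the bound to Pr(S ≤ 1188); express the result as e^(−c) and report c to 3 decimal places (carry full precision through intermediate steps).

96.846

Write 1188 = (1 − δ)μ, so δ = 1 − 1188/1774.22 = 0.33041…
Then the exponent is δ²μ/2 = (μ − 1188)²/(2μ) = 96.846470.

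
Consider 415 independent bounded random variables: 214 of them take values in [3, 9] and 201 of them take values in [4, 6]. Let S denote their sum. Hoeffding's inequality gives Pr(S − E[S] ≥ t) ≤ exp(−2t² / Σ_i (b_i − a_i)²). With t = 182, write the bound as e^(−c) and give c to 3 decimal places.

Σ(b_i − a_i)² = 214·6² + 201·2² = 8508.
c = 2t² / 8508 = 2·182² / 8508 = 7.7866.

7.787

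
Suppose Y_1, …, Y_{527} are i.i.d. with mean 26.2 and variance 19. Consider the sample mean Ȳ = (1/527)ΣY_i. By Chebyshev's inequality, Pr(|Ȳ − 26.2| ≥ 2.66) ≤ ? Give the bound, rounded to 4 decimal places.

0.0051

Var(Ȳ) = Var(Y_i)/n = 19/527 = 0.036053.
Chebyshev: Pr(|Ȳ − 26.2| ≥ 2.66) ≤ Var(Ȳ)/(2.66)² = 19/(527·2.66²) = 0.0051.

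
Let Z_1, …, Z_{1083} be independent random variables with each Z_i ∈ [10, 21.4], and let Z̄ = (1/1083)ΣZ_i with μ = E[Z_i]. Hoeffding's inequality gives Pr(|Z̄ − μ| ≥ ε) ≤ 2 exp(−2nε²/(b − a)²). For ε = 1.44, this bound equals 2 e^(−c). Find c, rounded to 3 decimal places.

c = 2nε²/(b − a)² = 2·1083·1.44² / 11.4² = 34.5600.

34.560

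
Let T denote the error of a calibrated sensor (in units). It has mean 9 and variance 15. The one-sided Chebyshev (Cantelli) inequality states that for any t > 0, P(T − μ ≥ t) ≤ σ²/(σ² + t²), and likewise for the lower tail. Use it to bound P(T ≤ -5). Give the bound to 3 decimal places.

Here σ² = 15 and t = 14, so σ² + t² = 211.
Cantelli's bound: 15/211 = 0.0711.

0.071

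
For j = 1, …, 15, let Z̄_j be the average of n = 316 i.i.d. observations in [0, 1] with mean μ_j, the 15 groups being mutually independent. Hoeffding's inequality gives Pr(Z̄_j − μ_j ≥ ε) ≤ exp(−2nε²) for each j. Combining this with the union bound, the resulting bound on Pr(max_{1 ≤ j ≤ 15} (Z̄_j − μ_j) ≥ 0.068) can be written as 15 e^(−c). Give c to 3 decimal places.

2.922

Union bound over the 15 events: Pr(max_{1 ≤ j ≤ 15} (Z̄_j − μ_j) ≥ 0.068) ≤ 15·exp(−2nε²) = 15 exp(−2·316·0.068²).
So c = 2·316·0.068² = 2.9224.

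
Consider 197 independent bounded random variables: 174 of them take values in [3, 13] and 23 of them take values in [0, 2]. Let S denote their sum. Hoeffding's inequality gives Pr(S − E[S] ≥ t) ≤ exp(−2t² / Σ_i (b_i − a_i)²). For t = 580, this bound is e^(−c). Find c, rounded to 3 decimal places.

38.463

Σ(b_i − a_i)² = 174·10² + 23·2² = 17492.
c = 2t² / 17492 = 2·580² / 17492 = 38.4633.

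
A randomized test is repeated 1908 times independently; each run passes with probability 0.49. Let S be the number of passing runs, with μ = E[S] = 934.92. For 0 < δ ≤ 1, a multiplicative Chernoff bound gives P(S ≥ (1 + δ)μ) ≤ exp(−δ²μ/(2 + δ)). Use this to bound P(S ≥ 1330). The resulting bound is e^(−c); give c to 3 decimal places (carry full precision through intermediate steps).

Write 1330 = (1 + δ)μ, so δ = 1330/934.92 − 1 = 0.4225816…
Then the exponent is δ²μ/(2 + δ) = (1330 − μ)² / (μ·(2 + δ)) = 68.915550.

68.916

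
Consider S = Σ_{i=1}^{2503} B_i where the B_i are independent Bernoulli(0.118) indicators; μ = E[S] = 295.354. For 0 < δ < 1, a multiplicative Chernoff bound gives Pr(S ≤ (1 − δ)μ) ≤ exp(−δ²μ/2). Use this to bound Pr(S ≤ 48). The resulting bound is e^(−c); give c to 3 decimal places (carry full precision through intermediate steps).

Write 48 = (1 − δ)μ, so δ = 1 − 48/295.354 = 0.8374832…
Then the exponent is δ²μ/2 = (μ − 48)²/(2μ) = 103.577404.

103.577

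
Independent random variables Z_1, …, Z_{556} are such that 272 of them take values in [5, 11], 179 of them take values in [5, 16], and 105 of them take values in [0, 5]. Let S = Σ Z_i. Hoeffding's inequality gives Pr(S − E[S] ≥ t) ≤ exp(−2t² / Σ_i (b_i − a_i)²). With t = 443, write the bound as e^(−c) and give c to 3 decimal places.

11.518

Σ(b_i − a_i)² = 272·6² + 179·11² + 105·5² = 34076.
c = 2t² / 34076 = 2·443² / 34076 = 11.5183.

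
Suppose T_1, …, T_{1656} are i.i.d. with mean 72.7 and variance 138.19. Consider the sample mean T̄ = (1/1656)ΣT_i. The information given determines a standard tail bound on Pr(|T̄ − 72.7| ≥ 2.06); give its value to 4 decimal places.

With mean and variance of each term known, Chebyshev's inequality bounds the deviation of the sum (or sample mean).
Var(T̄) = Var(T_i)/n = 138.19/1656 = 0.083448.
Chebyshev: Pr(|T̄ − 72.7| ≥ 2.06) ≤ Var(T̄)/(2.06)² = 138.19/(1656·2.06²) = 0.0197.

0.0197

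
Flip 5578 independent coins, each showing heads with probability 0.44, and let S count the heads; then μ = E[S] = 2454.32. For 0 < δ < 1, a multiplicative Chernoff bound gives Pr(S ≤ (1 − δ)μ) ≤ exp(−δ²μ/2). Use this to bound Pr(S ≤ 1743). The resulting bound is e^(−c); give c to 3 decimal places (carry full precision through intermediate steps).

Write 1743 = (1 − δ)μ, so δ = 1 − 1743/2454.32 = 0.2898237…
Then the exponent is δ²μ/2 = (μ − 1743)²/(2μ) = 103.078682.

103.079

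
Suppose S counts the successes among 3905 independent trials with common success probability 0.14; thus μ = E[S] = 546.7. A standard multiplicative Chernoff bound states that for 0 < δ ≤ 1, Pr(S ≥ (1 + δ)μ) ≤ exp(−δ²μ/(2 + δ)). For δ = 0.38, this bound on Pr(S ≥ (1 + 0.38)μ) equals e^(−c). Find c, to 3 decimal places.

33.170

c = δ²μ/(2 + δ) = 0.38²·546.7/(2 + 0.38) = 33.1695.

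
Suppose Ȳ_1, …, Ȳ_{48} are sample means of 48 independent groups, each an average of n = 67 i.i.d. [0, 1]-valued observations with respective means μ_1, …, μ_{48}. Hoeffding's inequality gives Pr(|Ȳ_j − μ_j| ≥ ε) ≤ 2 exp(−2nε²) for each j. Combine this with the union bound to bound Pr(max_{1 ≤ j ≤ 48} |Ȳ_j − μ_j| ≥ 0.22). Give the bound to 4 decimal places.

Per-experiment Hoeffding bound: 2·exp(−2·67·0.22²) = 2·exp(−6.48560) = 0.0030505.
Union bound over 48 events: 48·0.0030505 = 0.14642.

0.1464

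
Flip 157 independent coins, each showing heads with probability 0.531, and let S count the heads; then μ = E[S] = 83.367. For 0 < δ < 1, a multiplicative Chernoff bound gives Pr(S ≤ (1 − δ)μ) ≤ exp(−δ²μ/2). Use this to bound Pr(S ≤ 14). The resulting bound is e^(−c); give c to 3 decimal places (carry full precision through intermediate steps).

Write 14 = (1 − δ)μ, so δ = 1 − 14/83.367 = 0.8320678…
Then the exponent is δ²μ/2 = (μ − 14)²/(2μ) = 28.859025.

28.859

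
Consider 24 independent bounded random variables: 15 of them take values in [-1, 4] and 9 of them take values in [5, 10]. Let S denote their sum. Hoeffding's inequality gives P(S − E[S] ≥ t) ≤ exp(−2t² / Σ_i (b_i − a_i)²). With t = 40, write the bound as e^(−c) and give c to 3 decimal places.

Σ(b_i − a_i)² = 15·5² + 9·5² = 600.
c = 2t² / 600 = 2·40² / 600 = 5.3333.

5.333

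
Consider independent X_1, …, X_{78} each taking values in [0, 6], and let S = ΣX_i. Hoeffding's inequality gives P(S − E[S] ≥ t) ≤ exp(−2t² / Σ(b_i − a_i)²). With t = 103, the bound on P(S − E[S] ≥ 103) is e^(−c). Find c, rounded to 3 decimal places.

7.556

Σ(b_i − a_i)² = 78·(6)² = 2808.
c = 2t²/2808 = 2·103²/2808 = 7.5563.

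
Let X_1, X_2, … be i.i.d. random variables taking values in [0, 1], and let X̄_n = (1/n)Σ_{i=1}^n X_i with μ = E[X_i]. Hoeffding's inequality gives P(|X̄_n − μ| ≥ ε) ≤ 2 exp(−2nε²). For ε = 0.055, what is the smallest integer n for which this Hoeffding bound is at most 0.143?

437

Require 2·exp(−2nε²) ≤ 0.143, i.e. 2nε² ≥ ln(2/0.143) = 2.638058.
So n ≥ 2.638058 / (2·0.055²) = 436.043.
The smallest integer n is 437.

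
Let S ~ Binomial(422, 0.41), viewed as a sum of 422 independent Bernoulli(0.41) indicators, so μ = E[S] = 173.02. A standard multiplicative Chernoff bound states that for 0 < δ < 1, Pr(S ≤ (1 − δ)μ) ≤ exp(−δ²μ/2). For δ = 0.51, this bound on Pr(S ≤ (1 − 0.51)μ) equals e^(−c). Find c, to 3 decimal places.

22.501

c = δ²μ/2 = 0.51²·173.02/2 = 22.5013.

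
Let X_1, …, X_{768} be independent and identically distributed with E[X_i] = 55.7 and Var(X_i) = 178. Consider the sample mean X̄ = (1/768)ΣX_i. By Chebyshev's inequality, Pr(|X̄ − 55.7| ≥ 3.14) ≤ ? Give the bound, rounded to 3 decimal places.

0.024

Var(X̄) = Var(X_i)/n = 178/768 = 0.23177.
Chebyshev: Pr(|X̄ − 55.7| ≥ 3.14) ≤ Var(X̄)/(3.14)² = 178/(768·3.14²) = 0.0235.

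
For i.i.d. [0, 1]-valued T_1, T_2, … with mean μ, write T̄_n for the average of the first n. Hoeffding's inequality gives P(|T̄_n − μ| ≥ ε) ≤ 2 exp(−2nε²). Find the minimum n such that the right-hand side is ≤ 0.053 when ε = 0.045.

897

Require 2·exp(−2nε²) ≤ 0.053, i.e. 2nε² ≥ ln(2/0.053) = 3.630611.
So n ≥ 3.630611 / (2·0.045²) = 896.447.
The smallest integer n is 897.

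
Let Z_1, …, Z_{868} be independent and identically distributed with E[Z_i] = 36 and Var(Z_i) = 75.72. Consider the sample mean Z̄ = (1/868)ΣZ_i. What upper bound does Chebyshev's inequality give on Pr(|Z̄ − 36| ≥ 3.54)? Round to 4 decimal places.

0.0070

Var(Z̄) = Var(Z_i)/n = 75.72/868 = 0.087235.
Chebyshev: Pr(|Z̄ − 36| ≥ 3.54) ≤ Var(Z̄)/(3.54)² = 75.72/(868·3.54²) = 0.0070.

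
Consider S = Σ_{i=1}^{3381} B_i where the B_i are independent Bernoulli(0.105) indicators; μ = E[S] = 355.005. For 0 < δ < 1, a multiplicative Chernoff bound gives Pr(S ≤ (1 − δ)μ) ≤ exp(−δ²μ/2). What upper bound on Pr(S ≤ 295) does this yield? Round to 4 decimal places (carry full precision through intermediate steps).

0.0063

Write 295 = (1 − δ)μ, so δ = 1 − 295/355.005 = 0.1690258…
Then the exponent is δ²μ/2 = (μ − 295)²/(2μ) = 5.071196.
Bound = exp(−5.071196) = 0.00627.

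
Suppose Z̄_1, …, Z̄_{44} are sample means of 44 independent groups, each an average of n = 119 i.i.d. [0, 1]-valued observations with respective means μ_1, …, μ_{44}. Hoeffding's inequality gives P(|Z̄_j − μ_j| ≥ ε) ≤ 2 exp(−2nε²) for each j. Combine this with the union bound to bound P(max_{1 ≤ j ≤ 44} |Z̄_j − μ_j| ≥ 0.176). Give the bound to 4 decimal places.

Per-experiment Hoeffding bound: 2·exp(−2·119·0.176²) = 2·exp(−7.37229) = 0.0012569.
Union bound over 44 events: 44·0.0012569 = 0.05530.

0.0553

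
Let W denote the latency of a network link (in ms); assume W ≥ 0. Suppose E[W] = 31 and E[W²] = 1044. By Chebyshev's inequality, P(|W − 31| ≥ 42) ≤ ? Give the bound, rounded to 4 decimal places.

0.0471

Var(W) = E[W²] − (E[W])² = 1044 − 961 = 83.
Chebyshev's inequality: P(|W − μ| ≥ t) ≤ Var(W)/t² = 83/1764 = 0.0471.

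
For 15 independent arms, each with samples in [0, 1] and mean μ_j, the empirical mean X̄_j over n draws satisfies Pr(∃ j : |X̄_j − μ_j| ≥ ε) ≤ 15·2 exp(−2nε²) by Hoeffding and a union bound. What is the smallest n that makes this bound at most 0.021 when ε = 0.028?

4633

Need 2·15·exp(−2nε²) ≤ 0.021, i.e. exp(−2nε²) ≤ 0.021/30.
So 2nε² ≥ ln(30/0.021) = 7.264430.
Hence n ≥ 7.264430/(2·0.028²) = 4632.927.
The smallest integer n is 4633.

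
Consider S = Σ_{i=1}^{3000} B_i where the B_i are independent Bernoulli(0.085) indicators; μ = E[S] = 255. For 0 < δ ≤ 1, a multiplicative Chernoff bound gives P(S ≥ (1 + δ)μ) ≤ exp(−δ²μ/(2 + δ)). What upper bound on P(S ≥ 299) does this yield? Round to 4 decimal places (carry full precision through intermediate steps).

0.0304

Write 299 = (1 + δ)μ, so δ = 299/255 − 1 = 0.172549…
Then the exponent is δ²μ/(2 + δ) = (299 − μ)² / (μ·(2 + δ)) = 3.494585.
Bound = exp(−3.494585) = 0.03036.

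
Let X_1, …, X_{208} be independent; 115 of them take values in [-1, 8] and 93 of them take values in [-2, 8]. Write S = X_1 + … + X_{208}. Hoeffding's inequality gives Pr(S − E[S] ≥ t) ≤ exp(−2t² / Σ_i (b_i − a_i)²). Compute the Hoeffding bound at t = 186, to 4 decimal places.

0.0243

Σ(b_i − a_i)² = 115·9² + 93·10² = 18615.
Exponent = 2·186² / 18615 = 3.71700.
Bound = exp(−3.71700) = 0.02431.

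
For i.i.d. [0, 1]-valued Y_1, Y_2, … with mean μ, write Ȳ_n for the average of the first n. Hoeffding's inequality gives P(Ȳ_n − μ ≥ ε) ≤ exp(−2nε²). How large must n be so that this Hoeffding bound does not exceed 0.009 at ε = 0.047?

Require exp(−2nε²) ≤ 0.009, i.e. 2nε² ≥ ln(1/0.009) = 4.710531.
So n ≥ 4.710531 / (2·0.047²) = 1066.213.
The smallest integer n is 1067.

1067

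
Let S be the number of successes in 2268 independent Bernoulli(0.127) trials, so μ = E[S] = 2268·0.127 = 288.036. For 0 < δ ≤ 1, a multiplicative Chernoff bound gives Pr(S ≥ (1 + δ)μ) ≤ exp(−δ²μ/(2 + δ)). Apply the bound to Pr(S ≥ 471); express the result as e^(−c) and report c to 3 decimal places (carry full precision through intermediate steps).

Write 471 = (1 + δ)μ, so δ = 471/288.036 − 1 = 0.6352123…
Then the exponent is δ²μ/(2 + δ) = (471 − μ)² / (μ·(2 + δ)) = 44.103080.

44.103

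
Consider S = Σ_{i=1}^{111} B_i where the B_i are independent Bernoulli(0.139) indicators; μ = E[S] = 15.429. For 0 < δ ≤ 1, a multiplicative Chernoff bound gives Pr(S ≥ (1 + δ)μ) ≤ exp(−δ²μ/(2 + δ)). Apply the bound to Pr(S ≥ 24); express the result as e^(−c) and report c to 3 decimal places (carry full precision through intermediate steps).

1.863

Write 24 = (1 + δ)μ, so δ = 24/15.429 − 1 = 0.5555123…
Then the exponent is δ²μ/(2 + δ) = (24 − μ)² / (μ·(2 + δ)) = 1.863147.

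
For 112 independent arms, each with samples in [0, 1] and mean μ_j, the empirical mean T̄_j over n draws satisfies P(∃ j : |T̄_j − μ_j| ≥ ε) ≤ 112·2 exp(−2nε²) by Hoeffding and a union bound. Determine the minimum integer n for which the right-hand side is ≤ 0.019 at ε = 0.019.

12985

Need 2·112·exp(−2nε²) ≤ 0.019, i.e. exp(−2nε²) ≤ 0.019/224.
So 2nε² ≥ ln(224/0.019) = 9.374962.
Hence n ≥ 9.374962/(2·0.019²) = 12984.712.
The smallest integer n is 12985.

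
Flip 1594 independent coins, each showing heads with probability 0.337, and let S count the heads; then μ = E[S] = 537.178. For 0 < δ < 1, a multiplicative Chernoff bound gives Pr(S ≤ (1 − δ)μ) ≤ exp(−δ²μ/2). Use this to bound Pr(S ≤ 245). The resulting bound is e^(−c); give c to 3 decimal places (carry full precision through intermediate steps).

79.460

Write 245 = (1 − δ)μ, so δ = 1 − 245/537.178 = 0.5439128…
Then the exponent is δ²μ/2 = (μ − 245)²/(2μ) = 79.459680.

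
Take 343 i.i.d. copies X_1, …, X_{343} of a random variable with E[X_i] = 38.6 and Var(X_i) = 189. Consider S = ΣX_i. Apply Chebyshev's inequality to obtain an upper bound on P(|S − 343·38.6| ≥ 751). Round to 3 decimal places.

Var(S) = n·Var(X_i) = 343·189 = 64827.
Chebyshev: P(|S − 343·38.6| ≥ 751) ≤ Var(S)/751² = 64827/564001 = 0.1149.

0.115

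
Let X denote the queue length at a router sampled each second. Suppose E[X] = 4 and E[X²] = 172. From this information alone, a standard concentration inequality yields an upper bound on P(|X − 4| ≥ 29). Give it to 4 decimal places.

0.1855

The first two moments determine the variance, so Chebyshev's inequality is the sharpest standard bound available.
Var(X) = E[X²] − (E[X])² = 172 − 16 = 156.
Chebyshev's inequality: P(|X − μ| ≥ t) ≤ Var(X)/t² = 156/841 = 0.1855.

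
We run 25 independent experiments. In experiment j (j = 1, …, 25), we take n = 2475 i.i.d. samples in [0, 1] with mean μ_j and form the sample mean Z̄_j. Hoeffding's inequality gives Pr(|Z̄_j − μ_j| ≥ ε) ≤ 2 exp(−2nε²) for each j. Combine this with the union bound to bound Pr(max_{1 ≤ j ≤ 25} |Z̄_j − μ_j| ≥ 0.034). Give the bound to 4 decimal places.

Per-experiment Hoeffding bound: 2·exp(−2·2475·0.034²) = 2·exp(−5.72220) = 0.006545.
Union bound over 25 events: 25·0.006545 = 0.16363.

0.1636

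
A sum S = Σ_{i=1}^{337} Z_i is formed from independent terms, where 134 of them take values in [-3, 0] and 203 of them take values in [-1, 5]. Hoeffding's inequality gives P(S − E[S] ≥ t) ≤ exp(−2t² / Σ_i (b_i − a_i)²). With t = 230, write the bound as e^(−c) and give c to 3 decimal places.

12.427

Σ(b_i − a_i)² = 134·3² + 203·6² = 8514.
c = 2t² / 8514 = 2·230² / 8514 = 12.4266.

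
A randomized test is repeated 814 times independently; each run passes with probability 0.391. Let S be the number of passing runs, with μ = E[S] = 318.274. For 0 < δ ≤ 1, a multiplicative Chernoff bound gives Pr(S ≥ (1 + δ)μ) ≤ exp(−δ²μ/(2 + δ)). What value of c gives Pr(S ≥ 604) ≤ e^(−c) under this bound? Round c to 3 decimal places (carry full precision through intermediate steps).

88.520

Write 604 = (1 + δ)μ, so δ = 604/318.274 − 1 = 0.8977359…
Then the exponent is δ²μ/(2 + δ) = (604 − μ)² / (μ·(2 + δ)) = 88.519623.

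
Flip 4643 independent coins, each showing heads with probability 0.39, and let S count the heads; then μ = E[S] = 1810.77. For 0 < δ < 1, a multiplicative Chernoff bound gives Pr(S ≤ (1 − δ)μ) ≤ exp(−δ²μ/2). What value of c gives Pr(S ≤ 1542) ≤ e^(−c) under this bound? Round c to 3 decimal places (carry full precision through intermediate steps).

19.947

Write 1542 = (1 − δ)μ, so δ = 1 − 1542/1810.77 = 0.1484286…
Then the exponent is δ²μ/2 = (μ − 1542)²/(2μ) = 19.946573.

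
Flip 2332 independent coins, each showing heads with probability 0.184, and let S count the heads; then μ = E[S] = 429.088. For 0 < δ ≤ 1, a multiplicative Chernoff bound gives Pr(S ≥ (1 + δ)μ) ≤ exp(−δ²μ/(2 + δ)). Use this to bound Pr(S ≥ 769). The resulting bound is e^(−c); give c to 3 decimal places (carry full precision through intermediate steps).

Write 769 = (1 + δ)μ, so δ = 769/429.088 − 1 = 0.7921732…
Then the exponent is δ²μ/(2 + δ) = (769 − μ)² / (μ·(2 + δ)) = 96.437130.

96.437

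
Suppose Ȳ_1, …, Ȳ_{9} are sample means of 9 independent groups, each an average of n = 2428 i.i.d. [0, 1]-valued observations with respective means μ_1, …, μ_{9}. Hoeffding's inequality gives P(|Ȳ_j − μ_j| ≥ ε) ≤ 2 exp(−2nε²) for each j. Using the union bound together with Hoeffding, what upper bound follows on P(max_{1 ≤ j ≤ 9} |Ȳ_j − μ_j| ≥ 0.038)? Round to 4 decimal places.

Per-experiment Hoeffding bound: 2·exp(−2·2428·0.038²) = 2·exp(−7.01206) = 0.0018019.
Union bound over 9 events: 9·0.0018019 = 0.01622.

0.0162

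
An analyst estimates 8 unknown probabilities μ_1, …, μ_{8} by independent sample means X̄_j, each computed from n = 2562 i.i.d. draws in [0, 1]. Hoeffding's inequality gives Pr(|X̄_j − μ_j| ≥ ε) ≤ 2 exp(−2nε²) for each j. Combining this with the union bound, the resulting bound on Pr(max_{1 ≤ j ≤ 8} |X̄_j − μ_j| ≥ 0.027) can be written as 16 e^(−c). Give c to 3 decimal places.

Union bound over the 8 events: Pr(max_{1 ≤ j ≤ 8} |X̄_j − μ_j| ≥ 0.027) ≤ 8·2·exp(−2nε²) = 16 exp(−2·2562·0.027²).
So c = 2·2562·0.027² = 3.7354.

3.735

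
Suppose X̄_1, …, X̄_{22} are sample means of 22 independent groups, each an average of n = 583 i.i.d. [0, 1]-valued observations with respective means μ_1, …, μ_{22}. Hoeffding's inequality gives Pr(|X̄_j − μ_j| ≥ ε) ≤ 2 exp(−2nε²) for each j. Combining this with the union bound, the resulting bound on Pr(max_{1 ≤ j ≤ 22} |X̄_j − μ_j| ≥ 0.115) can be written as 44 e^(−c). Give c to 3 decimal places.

15.420

Union bound over the 22 events: Pr(max_{1 ≤ j ≤ 22} |X̄_j − μ_j| ≥ 0.115) ≤ 22·2·exp(−2nε²) = 44 exp(−2·583·0.115²).
So c = 2·583·0.115² = 15.4203.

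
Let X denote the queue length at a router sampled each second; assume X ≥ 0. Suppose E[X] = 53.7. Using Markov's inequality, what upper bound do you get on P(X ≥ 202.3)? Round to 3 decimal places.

0.265

Markov's inequality: for a non-negative random variable, P(X ≥ a) ≤ E[X]/a.
Here E[X] = 53.7 and a = 202.3, so the bound is 53.7/202.3 = 0.2654.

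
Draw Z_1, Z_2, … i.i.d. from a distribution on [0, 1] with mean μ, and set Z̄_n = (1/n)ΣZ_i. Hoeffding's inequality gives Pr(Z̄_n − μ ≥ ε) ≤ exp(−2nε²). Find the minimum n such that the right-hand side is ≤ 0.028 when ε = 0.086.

Require exp(−2nε²) ≤ 0.028, i.e. 2nε² ≥ ln(1/0.028) = 3.575551.
So n ≥ 3.575551 / (2·0.086²) = 241.722.
The smallest integer n is 242.

242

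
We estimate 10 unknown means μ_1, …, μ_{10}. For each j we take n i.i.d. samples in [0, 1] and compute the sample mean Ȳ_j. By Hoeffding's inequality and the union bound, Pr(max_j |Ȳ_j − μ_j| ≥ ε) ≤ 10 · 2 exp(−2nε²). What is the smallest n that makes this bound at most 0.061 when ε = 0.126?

183

Need 2·10·exp(−2nε²) ≤ 0.061, i.e. exp(−2nε²) ≤ 0.061/20.
So 2nε² ≥ ln(20/0.061) = 5.792614.
Hence n ≥ 5.792614/(2·0.126²) = 182.433.
The smallest integer n is 183.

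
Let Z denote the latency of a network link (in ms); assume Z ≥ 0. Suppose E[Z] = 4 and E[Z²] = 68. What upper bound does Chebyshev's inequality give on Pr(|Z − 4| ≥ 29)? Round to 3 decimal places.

0.062

Var(Z) = E[Z²] − (E[Z])² = 68 − 16 = 52.
Chebyshev's inequality: Pr(|Z − μ| ≥ t) ≤ Var(Z)/t² = 52/841 = 0.0618.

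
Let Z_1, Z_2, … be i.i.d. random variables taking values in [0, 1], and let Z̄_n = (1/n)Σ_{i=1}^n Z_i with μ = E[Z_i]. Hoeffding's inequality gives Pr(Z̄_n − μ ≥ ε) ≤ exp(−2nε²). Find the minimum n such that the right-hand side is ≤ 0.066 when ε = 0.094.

Require exp(−2nε²) ≤ 0.066, i.e. 2nε² ≥ ln(1/0.066) = 2.718101.
So n ≥ 2.718101 / (2·0.094²) = 153.808.
The smallest integer n is 154.

154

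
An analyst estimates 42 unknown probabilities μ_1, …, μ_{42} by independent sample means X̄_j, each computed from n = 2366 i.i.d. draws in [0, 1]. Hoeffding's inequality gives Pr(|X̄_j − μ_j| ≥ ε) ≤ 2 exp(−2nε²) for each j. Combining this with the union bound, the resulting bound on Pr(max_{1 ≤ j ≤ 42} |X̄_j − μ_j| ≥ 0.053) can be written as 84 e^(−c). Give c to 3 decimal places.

13.292

Union bound over the 42 events: Pr(max_{1 ≤ j ≤ 42} |X̄_j − μ_j| ≥ 0.053) ≤ 42·2·exp(−2nε²) = 84 exp(−2·2366·0.053²).
So c = 2·2366·0.053² = 13.2922.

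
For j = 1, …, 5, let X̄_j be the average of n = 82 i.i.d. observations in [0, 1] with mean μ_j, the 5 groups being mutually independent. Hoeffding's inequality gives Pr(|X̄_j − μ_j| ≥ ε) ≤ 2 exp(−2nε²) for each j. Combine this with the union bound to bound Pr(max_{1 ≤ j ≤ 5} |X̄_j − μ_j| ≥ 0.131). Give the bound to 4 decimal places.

Per-experiment Hoeffding bound: 2·exp(−2·82·0.131²) = 2·exp(−2.81440) = 0.11988.
Union bound over 5 events: 5·0.11988 = 0.59940.

0.5994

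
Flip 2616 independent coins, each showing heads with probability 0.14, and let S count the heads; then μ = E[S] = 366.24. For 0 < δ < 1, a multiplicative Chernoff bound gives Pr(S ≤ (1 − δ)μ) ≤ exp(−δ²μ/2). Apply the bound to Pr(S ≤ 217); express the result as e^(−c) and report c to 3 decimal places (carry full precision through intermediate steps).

30.407

Write 217 = (1 − δ)μ, so δ = 1 − 217/366.24 = 0.4074924…
Then the exponent is δ²μ/2 = (μ − 217)²/(2μ) = 30.407080.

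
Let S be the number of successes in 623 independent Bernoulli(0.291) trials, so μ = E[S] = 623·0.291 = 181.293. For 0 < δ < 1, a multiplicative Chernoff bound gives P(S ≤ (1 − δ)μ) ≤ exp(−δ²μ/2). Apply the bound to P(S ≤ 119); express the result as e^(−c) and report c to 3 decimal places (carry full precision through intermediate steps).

Write 119 = (1 − δ)μ, so δ = 1 − 119/181.293 = 0.343604…
Then the exponent is δ²μ/2 = (μ − 119)²/(2μ) = 10.702062.

10.702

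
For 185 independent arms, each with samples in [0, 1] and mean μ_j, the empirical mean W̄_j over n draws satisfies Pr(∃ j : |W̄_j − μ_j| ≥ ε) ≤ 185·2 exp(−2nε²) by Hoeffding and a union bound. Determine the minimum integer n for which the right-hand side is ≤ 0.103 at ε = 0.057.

Need 2·185·exp(−2nε²) ≤ 0.103, i.e. exp(−2nε²) ≤ 0.103/370.
So 2nε² ≥ ln(370/0.103) = 8.186529.
Hence n ≥ 8.186529/(2·0.057²) = 1259.854.
The smallest integer n is 1260.

1260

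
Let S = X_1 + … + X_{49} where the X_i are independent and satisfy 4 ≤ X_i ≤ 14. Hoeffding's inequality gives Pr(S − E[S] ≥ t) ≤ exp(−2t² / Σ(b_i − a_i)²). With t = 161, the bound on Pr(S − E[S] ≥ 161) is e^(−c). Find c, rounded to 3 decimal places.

10.580

Σ(b_i − a_i)² = 49·(10)² = 4900.
c = 2t²/4900 = 2·161²/4900 = 10.5800.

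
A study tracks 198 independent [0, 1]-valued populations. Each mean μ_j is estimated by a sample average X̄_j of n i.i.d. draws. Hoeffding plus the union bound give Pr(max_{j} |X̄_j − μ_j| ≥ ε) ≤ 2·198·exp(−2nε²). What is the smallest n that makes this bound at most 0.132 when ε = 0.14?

205

Need 2·198·exp(−2nε²) ≤ 0.132, i.e. exp(−2nε²) ≤ 0.132/396.
So 2nε² ≥ ln(396/0.132) = 8.006368.
Hence n ≥ 8.006368/(2·0.14²) = 204.244.
The smallest integer n is 205.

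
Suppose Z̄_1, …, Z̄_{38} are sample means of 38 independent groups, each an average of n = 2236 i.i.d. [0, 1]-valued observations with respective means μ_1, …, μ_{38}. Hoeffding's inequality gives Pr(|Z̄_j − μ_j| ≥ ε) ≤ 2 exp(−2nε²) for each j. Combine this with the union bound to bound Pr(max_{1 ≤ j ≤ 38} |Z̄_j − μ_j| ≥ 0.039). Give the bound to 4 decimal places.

Per-experiment Hoeffding bound: 2·exp(−2·2236·0.039²) = 2·exp(−6.80191) = 0.0022233.
Union bound over 38 events: 38·0.0022233 = 0.08449.

0.0845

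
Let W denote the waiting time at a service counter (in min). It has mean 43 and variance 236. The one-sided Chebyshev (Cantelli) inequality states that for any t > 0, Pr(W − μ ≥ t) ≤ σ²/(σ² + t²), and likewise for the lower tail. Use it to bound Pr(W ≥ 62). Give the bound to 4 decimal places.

Here σ² = 236 and t = 19, so σ² + t² = 597.
Cantelli's bound: 236/597 = 0.3953.

0.3953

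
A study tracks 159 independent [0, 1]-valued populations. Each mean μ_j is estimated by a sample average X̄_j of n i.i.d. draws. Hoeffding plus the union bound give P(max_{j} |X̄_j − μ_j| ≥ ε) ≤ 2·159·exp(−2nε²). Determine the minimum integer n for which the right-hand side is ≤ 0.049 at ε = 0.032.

4287

Need 2·159·exp(−2nε²) ≤ 0.049, i.e. exp(−2nε²) ≤ 0.049/318.
So 2nε² ≥ ln(318/0.049) = 8.777986.
Hence n ≥ 8.777986/(2·0.032²) = 4286.126.
The smallest integer n is 4287.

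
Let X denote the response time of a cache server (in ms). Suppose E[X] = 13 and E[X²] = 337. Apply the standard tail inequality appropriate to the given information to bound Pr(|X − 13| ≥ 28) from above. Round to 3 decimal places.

0.214

The first two moments determine the variance, so Chebyshev's inequality is the sharpest standard bound available.
Var(X) = E[X²] − (E[X])² = 337 − 169 = 168.
Chebyshev's inequality: Pr(|X − μ| ≥ t) ≤ Var(X)/t² = 168/784 = 0.2143.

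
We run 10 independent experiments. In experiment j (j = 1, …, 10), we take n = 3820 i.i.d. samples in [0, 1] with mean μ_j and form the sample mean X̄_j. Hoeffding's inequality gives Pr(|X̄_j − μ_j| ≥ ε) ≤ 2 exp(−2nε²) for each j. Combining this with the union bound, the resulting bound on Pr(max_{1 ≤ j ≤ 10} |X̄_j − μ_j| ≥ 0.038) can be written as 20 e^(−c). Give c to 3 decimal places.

Union bound over the 10 events: Pr(max_{1 ≤ j ≤ 10} |X̄_j − μ_j| ≥ 0.038) ≤ 10·2·exp(−2nε²) = 20 exp(−2·3820·0.038²).
So c = 2·3820·0.038² = 11.0322.

11.032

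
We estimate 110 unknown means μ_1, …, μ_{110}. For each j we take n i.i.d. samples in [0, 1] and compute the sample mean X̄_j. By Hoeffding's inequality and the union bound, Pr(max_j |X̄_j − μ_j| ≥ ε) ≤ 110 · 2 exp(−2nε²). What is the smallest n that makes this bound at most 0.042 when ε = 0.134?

239

Need 2·110·exp(−2nε²) ≤ 0.042, i.e. exp(−2nε²) ≤ 0.042/220.
So 2nε² ≥ ln(220/0.042) = 8.563713.
Hence n ≥ 8.563713/(2·0.134²) = 238.464.
The smallest integer n is 239.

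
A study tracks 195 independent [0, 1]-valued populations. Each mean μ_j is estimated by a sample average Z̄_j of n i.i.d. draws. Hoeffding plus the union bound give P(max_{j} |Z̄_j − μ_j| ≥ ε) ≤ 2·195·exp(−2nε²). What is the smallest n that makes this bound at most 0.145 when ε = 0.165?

146

Need 2·195·exp(−2nε²) ≤ 0.145, i.e. exp(−2nε²) ≤ 0.145/390.
So 2nε² ≥ ln(390/0.145) = 7.897168.
Hence n ≥ 7.897168/(2·0.165²) = 145.035.
The smallest integer n is 146.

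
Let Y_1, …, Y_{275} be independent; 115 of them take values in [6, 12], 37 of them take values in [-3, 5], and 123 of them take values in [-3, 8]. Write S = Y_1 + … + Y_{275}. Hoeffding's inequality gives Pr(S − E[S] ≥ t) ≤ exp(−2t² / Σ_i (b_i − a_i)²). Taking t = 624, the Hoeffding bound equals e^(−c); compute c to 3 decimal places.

Σ(b_i − a_i)² = 115·6² + 37·8² + 123·11² = 21391.
c = 2t² / 21391 = 2·624² / 21391 = 36.4056.

36.406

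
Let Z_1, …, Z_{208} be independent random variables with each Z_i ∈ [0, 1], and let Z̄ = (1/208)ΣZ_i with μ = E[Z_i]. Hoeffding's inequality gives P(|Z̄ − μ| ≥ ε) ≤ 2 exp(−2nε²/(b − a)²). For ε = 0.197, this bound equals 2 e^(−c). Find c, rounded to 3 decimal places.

c = 2nε²/(b − a)² = 2·208·0.197² / 1² = 16.1445.

16.145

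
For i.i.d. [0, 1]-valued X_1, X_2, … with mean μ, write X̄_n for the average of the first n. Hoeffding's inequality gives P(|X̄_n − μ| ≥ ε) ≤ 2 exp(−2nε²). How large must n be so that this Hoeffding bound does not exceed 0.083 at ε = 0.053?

567

Require 2·exp(−2nε²) ≤ 0.083, i.e. 2nε² ≥ ln(2/0.083) = 3.182062.
So n ≥ 3.182062 / (2·0.053²) = 566.405.
The smallest integer n is 567.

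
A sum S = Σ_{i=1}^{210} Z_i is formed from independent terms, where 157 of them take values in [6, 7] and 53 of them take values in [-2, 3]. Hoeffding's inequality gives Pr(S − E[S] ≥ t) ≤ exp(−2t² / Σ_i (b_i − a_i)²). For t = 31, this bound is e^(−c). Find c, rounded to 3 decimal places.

Σ(b_i − a_i)² = 157·1² + 53·5² = 1482.
c = 2t² / 1482 = 2·31² / 1482 = 1.2969.

1.297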